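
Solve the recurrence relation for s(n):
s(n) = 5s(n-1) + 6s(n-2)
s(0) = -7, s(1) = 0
Characteristic equation: x² - 5x - 6 = 0, which factors as (x - (-1))(x - (6)) = 0.
Roots r₁ = -1, r₂ = 6 (distinct).
General solution: s(n) = A·(-1)^n + B·(6)^n.
From s(0) = -7: A + B = -7.
From s(1) = 0: -A + 6B = 0.
Solving: A = -6, B = -1.
So s(n) = - 6 \left(-1\right)^{n} - 6^{n}.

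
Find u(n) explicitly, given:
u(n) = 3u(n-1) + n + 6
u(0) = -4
First-order linear with linear forcing.
Homogeneous solution: u_h(n) = A·(3)^n.
Try particular u_p(n) = pn + q. Substituting:
  pn + q = 3(p(n-1) + q) + n + 6.
Matching the n-coefficient: p = 3p + 1 ⇒ p = - \frac{1}{2}.
Matching constants: q = -3p + 3q + 6 ⇒ q = - \frac{15}{4}.
General: u(n) = A·(3)^n - \frac{n}{2} - \frac{15}{4}.
Apply u(0) = -4: A - \frac{15}{4} = -4 ⇒ A = - \frac{1}{4}.
So u(n) = - \frac{3^{n}}{4} - \frac{n}{2} - \frac{15}{4}.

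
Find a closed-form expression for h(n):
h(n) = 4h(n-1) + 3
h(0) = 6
First-order linear non-homogeneous.
Homogeneous solution: h_h(n) = A·(4)^n.
Try constant particular solution h_p = K: K = 4K + 3 ⇒ K = -1.
General: h(n) = A·(4)^n - 1.
Apply h(0) = 6: A - 1 = 6 ⇒ A = 7.
So h(n) = 7 \cdot 4^{n} - 1.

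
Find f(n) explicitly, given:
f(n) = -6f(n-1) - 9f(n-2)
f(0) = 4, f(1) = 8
Characteristic equation: x² + 6x + 9 = 0, which is (x - (-3))².
Repeated root r = -3.
General solution: f(n) = (A + Bn)·(-3)^n.
From f(0) = 4: A = 4.
From f(1) = 8: (A + B)·(-3) = 8 ⇒ B = - \frac{20}{3}.
So f(n) = \left(4 - \frac{20 n}{3}\right) \cdot (-3)^n.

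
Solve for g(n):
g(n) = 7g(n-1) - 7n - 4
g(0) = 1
First-order linear with linear forcing.
Homogeneous solution: g_h(n) = A·(7)^n.
Try particular g_p(n) = pn + q. Substituting:
  pn + q = 7(p(n-1) + q) - 7n - 4.
Matching the n-coefficient: p = 7p - 7 ⇒ p = \frac{7}{6}.
Matching constants: q = -7p + 7q - 4 ⇒ q = \frac{73}{36}.
General: g(n) = A·(7)^n + \frac{7 n}{6} + \frac{73}{36}.
Apply g(0) = 1: A + \frac{73}{36} = 1 ⇒ A = - \frac{37}{36}.
So g(n) = - \frac{37 \cdot 7^{n}}{36} + \frac{7 n}{6} + \frac{73}{36}.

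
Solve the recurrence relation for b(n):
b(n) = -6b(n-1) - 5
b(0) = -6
First-order linear non-homogeneous.
Homogeneous solution: b_h(n) = A·(-6)^n.
Try constant particular solution b_p = K: K = -6K - 5 ⇒ K = - \frac{5}{7}.
General: b(n) = A·(-6)^n - \frac{5}{7}.
Apply b(0) = -6: A - \frac{5}{7} = -6 ⇒ A = - \frac{37}{7}.
So b(n) = - \frac{37 \left(-6\right)^{n}}{7} - \frac{5}{7}.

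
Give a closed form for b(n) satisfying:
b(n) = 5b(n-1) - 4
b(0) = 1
First-order linear non-homogeneous.
Homogeneous solution: b_h(n) = A·(5)^n.
Try constant particular solution b_p = K: K = 5K - 4 ⇒ K = 1.
General: b(n) = A·(5)^n + 1.
Apply b(0) = 1: A + 1 = 1 ⇒ A = 0.
So b(n) = 1.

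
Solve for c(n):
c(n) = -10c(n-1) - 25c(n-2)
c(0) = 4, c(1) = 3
Characteristic equation: x² + 10x + 25 = 0, which is (x - (-5))².
Repeated root r = -5.
General solution: c(n) = (A + Bn)·(-5)^n.
From c(0) = 4: A = 4.
From c(1) = 3: (A + B)·(-5) = 3 ⇒ B = - \frac{23}{5}.
So c(n) = \left(4 - \frac{23 n}{5}\right) \cdot (-5)^n.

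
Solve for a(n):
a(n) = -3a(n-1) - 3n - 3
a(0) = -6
First-order linear with linear forcing.
Homogeneous solution: a_h(n) = A·(-3)^n.
Try particular a_p(n) = pn + q. Substituting:
  pn + q = -3(p(n-1) + q) - 3n - 3.
Matching the n-coefficient: p = -3p - 3 ⇒ p = - \frac{3}{4}.
Matching constants: q = 3p - 3q - 3 ⇒ q = - \frac{21}{16}.
General: a(n) = A·(-3)^n - \frac{3 n}{4} - \frac{21}{16}.
Apply a(0) = -6: A - \frac{21}{16} = -6 ⇒ A = - \frac{75}{16}.
So a(n) = - \frac{75 \left(-3\right)^{n}}{16} - \frac{3 n}{4} - \frac{21}{16}.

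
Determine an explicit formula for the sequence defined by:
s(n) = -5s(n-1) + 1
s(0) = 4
First-order linear non-homogeneous.
Homogeneous solution: s_h(n) = A·(-5)^n.
Try constant particular solution s_p = K: K = -5K + 1 ⇒ K = \frac{1}{6}.
General: s(n) = A·(-5)^n + \frac{1}{6}.
Apply s(0) = 4: A + \frac{1}{6} = 4 ⇒ A = \frac{23}{6}.
So s(n) = \frac{23 \left(-5\right)^{n}}{6} + \frac{1}{6}.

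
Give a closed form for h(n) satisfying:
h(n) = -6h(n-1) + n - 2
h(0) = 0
First-order linear with linear forcing.
Homogeneous solution: h_h(n) = A·(-6)^n.
Try particular h_p(n) = pn + q. Substituting:
  pn + q = -6(p(n-1) + q) + n - 2.
Matching the n-coefficient: p = -6p + 1 ⇒ p = \frac{1}{7}.
Matching constants: q = 6p - 6q - 2 ⇒ q = - \frac{8}{49}.
General: h(n) = A·(-6)^n + \frac{n}{7} - \frac{8}{49}.
Apply h(0) = 0: A - \frac{8}{49} = 0 ⇒ A = \frac{8}{49}.
So h(n) = \frac{8 \left(-6\right)^{n}}{49} + \frac{n}{7} - \frac{8}{49}.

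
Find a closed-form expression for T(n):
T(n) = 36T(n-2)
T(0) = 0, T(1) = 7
Characteristic equation: x² - 36 = 0, which factors as (x - (6))(x - (-6)) = 0.
Roots r₁ = 6, r₂ = -6 (distinct).
General solution: T(n) = A·(6)^n + B·(-6)^n.
From T(0) = 0: A + B = 0.
From T(1) = 7: 6A - 6B = 7.
Solving: A = \frac{7}{12}, B = - \frac{7}{12}.
So T(n) = - \frac{7 \left(-6\right)^{n}}{12} + \frac{7 \cdot 6^{n}}{12}.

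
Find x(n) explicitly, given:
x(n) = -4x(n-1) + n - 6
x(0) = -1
First-order linear with linear forcing.
Homogeneous solution: x_h(n) = A·(-4)^n.
Try particular x_p(n) = pn + q. Substituting:
  pn + q = -4(p(n-1) + q) + n - 6.
Matching the n-coefficient: p = -4p + 1 ⇒ p = \frac{1}{5}.
Matching constants: q = 4p - 4q - 6 ⇒ q = - \frac{26}{25}.
General: x(n) = A·(-4)^n + \frac{n}{5} - \frac{26}{25}.
Apply x(0) = -1: A - \frac{26}{25} = -1 ⇒ A = \frac{1}{25}.
So x(n) = \frac{\left(-4\right)^{n}}{25} + \frac{n}{5} - \frac{26}{25}.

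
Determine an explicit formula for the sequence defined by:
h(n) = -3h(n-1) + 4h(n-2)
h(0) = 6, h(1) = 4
Characteristic equation: x² + 3x - 4 = 0, which factors as (x - (-4))(x - (1)) = 0.
Roots r₁ = -4, r₂ = 1 (distinct).
General solution: h(n) = A·(-4)^n + B·(1)^n.
From h(0) = 6: A + B = 6.
From h(1) = 4: -4A + B = 4.
Solving: A = \frac{2}{5}, B = \frac{28}{5}.
So h(n) = \frac{2 \left(-4\right)^{n}}{5} + \frac{28}{5}.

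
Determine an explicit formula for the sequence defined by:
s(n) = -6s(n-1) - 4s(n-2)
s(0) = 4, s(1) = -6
Characteristic equation: x² + 6x + 4 = 0.
Discriminant Δ = (-6)² + 4·(-4) = 20.
Roots r₁,₂ = (-6 ± √20)/2, so r₁ = -3 + \sqrt{5}, r₂ = -3 - \sqrt{5}.
General solution: s(n) = A·r₁^n + B·r₂^n.
From the initial conditions, A + B = 4 and r₁A + r₂B = -6.
Since r₁ - r₂ = √20: A = (-6 - (4)r₂)/√20 = \frac{3 \sqrt{5}}{5} + 2, and B = 4 - A = 2 - \frac{3 \sqrt{5}}{5}.
So s(n) = \left(\frac{3 \sqrt{5}}{5} + 2\right)\left(-3 + \sqrt{5}\right)^n + \left(2 - \frac{3 \sqrt{5}}{5}\right)\left(-3 - \sqrt{5}\right)^n.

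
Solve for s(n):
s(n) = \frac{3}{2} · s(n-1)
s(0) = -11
Pure geometric recurrence with ratio \frac{3}{2}.
By induction s(n) = s(0) · (\frac{3}{2})^n = - 11 \left(\frac{3}{2}\right)^{n}.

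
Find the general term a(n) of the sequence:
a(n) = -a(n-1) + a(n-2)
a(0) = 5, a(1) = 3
Characteristic equation: x² + x - 1 = 0.
Discriminant Δ = (-1)² + 4·(1) = 5.
Roots r₁,₂ = (-1 ± √5)/2, so r₁ = - \frac{1}{2} + \frac{\sqrt{5}}{2}, r₂ = - \frac{\sqrt{5}}{2} - \frac{1}{2}.
General solution: a(n) = A·r₁^n + B·r₂^n.
From the initial conditions, A + B = 5 and r₁A + r₂B = 3.
Since r₁ - r₂ = √5: A = (3 - (5)r₂)/√5 = \frac{11 \sqrt{5}}{10} + \frac{5}{2}, and B = 5 - A = \frac{5}{2} - \frac{11 \sqrt{5}}{10}.
So a(n) = \left(\frac{11 \sqrt{5}}{10} + \frac{5}{2}\right)\left(- \frac{1}{2} + \frac{\sqrt{5}}{2}\right)^n + \left(\frac{5}{2} - \frac{11 \sqrt{5}}{10}\right)\left(- \frac{\sqrt{5}}{2} - \frac{1}{2}\right)^n.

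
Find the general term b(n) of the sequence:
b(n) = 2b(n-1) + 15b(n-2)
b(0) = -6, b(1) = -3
Characteristic equation: x² - 2x - 15 = 0, which factors as (x - (-3))(x - (5)) = 0.
Roots r₁ = -3, r₂ = 5 (distinct).
General solution: b(n) = A·(-3)^n + B·(5)^n.
From b(0) = -6: A + B = -6.
From b(1) = -3: -3A + 5B = -3.
Solving: A = - \frac{27}{8}, B = - \frac{21}{8}.
So b(n) = - \frac{27 \left(-3\right)^{n}}{8} - \frac{21 \cdot 5^{n}}{8}.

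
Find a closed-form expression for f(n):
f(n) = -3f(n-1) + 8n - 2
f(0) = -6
First-order linear with linear forcing.
Homogeneous solution: f_h(n) = A·(-3)^n.
Try particular f_p(n) = pn + q. Substituting:
  pn + q = -3(p(n-1) + q) + 8n - 2.
Matching the n-coefficient: p = -3p + 8 ⇒ p = 2.
Matching constants: q = 3p - 3q - 2 ⇒ q = 1.
General: f(n) = A·(-3)^n + 2 n + 1.
Apply f(0) = -6: A + 1 = -6 ⇒ A = -7.
So f(n) = - 7 \left(-3\right)^{n} + 2 n + 1.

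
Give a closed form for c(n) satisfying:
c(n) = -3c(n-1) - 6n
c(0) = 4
First-order linear with linear forcing.
Homogeneous solution: c_h(n) = A·(-3)^n.
Try particular c_p(n) = pn + q. Substituting:
  pn + q = -3(p(n-1) + q) - 6n.
Matching the n-coefficient: p = -3p - 6 ⇒ p = - \frac{3}{2}.
Matching constants: q = 3p - 3q ⇒ q = - \frac{9}{8}.
General: c(n) = A·(-3)^n - \frac{3 n}{2} - \frac{9}{8}.
Apply c(0) = 4: A - \frac{9}{8} = 4 ⇒ A = \frac{41}{8}.
So c(n) = \frac{41 \left(-3\right)^{n}}{8} - \frac{3 n}{2} - \frac{9}{8}.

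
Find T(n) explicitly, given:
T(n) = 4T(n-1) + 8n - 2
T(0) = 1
First-order linear with linear forcing.
Homogeneous solution: T_h(n) = A·(4)^n.
Try particular T_p(n) = pn + q. Substituting:
  pn + q = 4(p(n-1) + q) + 8n - 2.
Matching the n-coefficient: p = 4p + 8 ⇒ p = - \frac{8}{3}.
Matching constants: q = -4p + 4q - 2 ⇒ q = - \frac{26}{9}.
General: T(n) = A·(4)^n - \frac{8 n}{3} - \frac{26}{9}.
Apply T(0) = 1: A - \frac{26}{9} = 1 ⇒ A = \frac{35}{9}.
So T(n) = \frac{35 \cdot 4^{n}}{9} - \frac{8 n}{3} - \frac{26}{9}.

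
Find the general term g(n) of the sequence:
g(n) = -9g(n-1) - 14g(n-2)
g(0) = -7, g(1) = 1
Characteristic equation: x² + 9x + 14 = 0, which factors as (x - (-7))(x - (-2)) = 0.
Roots r₁ = -7, r₂ = -2 (distinct).
General solution: g(n) = A·(-7)^n + B·(-2)^n.
From g(0) = -7: A + B = -7.
From g(1) = 1: -7A - 2B = 1.
Solving: A = \frac{13}{5}, B = - \frac{48}{5}.
So g(n) = - \frac{48 \left(-2\right)^{n}}{5} + \frac{13 \left(-7\right)^{n}}{5}.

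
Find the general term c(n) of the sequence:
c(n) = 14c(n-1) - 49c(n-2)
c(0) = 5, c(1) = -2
Characteristic equation: x² - 14x + 49 = 0, which is (x - (7))².
Repeated root r = 7.
General solution: c(n) = (A + Bn)·(7)^n.
From c(0) = 5: A = 5.
From c(1) = -2: (A + B)·(7) = -2 ⇒ B = - \frac{37}{7}.
So c(n) = \left(5 - \frac{37 n}{7}\right) \cdot (7)^n.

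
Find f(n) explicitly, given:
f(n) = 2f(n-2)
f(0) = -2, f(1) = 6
Characteristic equation: x² - 2 = 0.
Discriminant Δ = (0)² + 4·(2) = 8.
Roots r₁,₂ = (0 ± √8)/2, so r₁ = \sqrt{2}, r₂ = - \sqrt{2}.
General solution: f(n) = A·r₁^n + B·r₂^n.
From the initial conditions, A + B = -2 and r₁A + r₂B = 6.
Since r₁ - r₂ = √8: A = (6 - (-2)r₂)/√8 = -1 + \frac{3 \sqrt{2}}{2}, and B = -2 - A = - \frac{3 \sqrt{2}}{2} - 1.
So f(n) = \left(-1 + \frac{3 \sqrt{2}}{2}\right)\left(\sqrt{2}\right)^n + \left(- \frac{3 \sqrt{2}}{2} - 1\right)\left(- \sqrt{2}\right)^n.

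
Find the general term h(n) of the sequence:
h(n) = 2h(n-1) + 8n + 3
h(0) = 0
First-order linear with linear forcing.
Homogeneous solution: h_h(n) = A·(2)^n.
Try particular h_p(n) = pn + q. Substituting:
  pn + q = 2(p(n-1) + q) + 8n + 3.
Matching the n-coefficient: p = 2p + 8 ⇒ p = -8.
Matching constants: q = -2p + 2q + 3 ⇒ q = -19.
General: h(n) = A·(2)^n - 8 n - 19.
Apply h(0) = 0: A - 19 = 0 ⇒ A = 19.
So h(n) = 19 \cdot 2^{n} - 8 n - 19.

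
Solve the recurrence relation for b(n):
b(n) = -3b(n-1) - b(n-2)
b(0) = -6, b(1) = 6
Characteristic equation: x² + 3x + 1 = 0.
Discriminant Δ = (-3)² + 4·(-1) = 5.
Roots r₁,₂ = (-3 ± √5)/2, so r₁ = - \frac{3}{2} + \frac{\sqrt{5}}{2}, r₂ = - \frac{3}{2} - \frac{\sqrt{5}}{2}.
General solution: b(n) = A·r₁^n + B·r₂^n.
From the initial conditions, A + B = -6 and r₁A + r₂B = 6.
Since r₁ - r₂ = √5: A = (6 - (-6)r₂)/√5 = -3 - \frac{3 \sqrt{5}}{5}, and B = -6 - A = -3 + \frac{3 \sqrt{5}}{5}.
So b(n) = \left(-3 - \frac{3 \sqrt{5}}{5}\right)\left(- \frac{3}{2} + \frac{\sqrt{5}}{2}\right)^n + \left(-3 + \frac{3 \sqrt{5}}{5}\right)\left(- \frac{3}{2} - \frac{\sqrt{5}}{2}\right)^n.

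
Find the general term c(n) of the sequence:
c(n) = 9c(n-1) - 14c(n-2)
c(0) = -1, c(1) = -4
Characteristic equation: x² - 9x + 14 = 0, which factors as (x - (7))(x - (2)) = 0.
Roots r₁ = 7, r₂ = 2 (distinct).
General solution: c(n) = A·(7)^n + B·(2)^n.
From c(0) = -1: A + B = -1.
From c(1) = -4: 7A + 2B = -4.
Solving: A = - \frac{2}{5}, B = - \frac{3}{5}.
So c(n) = - \frac{3 \cdot 2^{n}}{5} - \frac{2 \cdot 7^{n}}{5}.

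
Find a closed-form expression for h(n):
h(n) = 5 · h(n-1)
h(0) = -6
Pure geometric recurrence with ratio 5.
By induction h(n) = h(0) · (5)^n = - 6 \cdot 5^{n}.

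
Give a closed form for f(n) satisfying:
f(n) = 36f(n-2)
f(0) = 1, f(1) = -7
Characteristic equation: x² - 36 = 0, which factors as (x - (-6))(x - (6)) = 0.
Roots r₁ = -6, r₂ = 6 (distinct).
General solution: f(n) = A·(-6)^n + B·(6)^n.
From f(0) = 1: A + B = 1.
From f(1) = -7: -6A + 6B = -7.
Solving: A = \frac{13}{12}, B = - \frac{1}{12}.
So f(n) = \frac{13 \left(-6\right)^{n}}{12} - \frac{6^{n}}{12}.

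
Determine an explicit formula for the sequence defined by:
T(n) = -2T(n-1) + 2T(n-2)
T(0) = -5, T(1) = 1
Characteristic equation: x² + 2x - 2 = 0.
Discriminant Δ = (-2)² + 4·(2) = 12.
Roots r₁,₂ = (-2 ± √12)/2, so r₁ = -1 + \sqrt{3}, r₂ = - \sqrt{3} - 1.
General solution: T(n) = A·r₁^n + B·r₂^n.
From the initial conditions, A + B = -5 and r₁A + r₂B = 1.
Since r₁ - r₂ = √12: A = (1 - (-5)r₂)/√12 = - \frac{5}{2} - \frac{2 \sqrt{3}}{3}, and B = -5 - A = - \frac{5}{2} + \frac{2 \sqrt{3}}{3}.
So T(n) = \left(- \frac{5}{2} - \frac{2 \sqrt{3}}{3}\right)\left(-1 + \sqrt{3}\right)^n + \left(- \frac{5}{2} + \frac{2 \sqrt{3}}{3}\right)\left(- \sqrt{3} - 1\right)^n.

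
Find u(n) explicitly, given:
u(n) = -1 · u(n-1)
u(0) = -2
Pure geometric recurrence with ratio -1.
By induction u(n) = u(0) · (-1)^n = - 2 \left(-1\right)^{n}.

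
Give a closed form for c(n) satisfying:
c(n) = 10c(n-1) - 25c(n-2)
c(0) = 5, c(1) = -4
Characteristic equation: x² - 10x + 25 = 0, which is (x - (5))².
Repeated root r = 5.
General solution: c(n) = (A + Bn)·(5)^n.
From c(0) = 5: A = 5.
From c(1) = -4: (A + B)·(5) = -4 ⇒ B = - \frac{29}{5}.
So c(n) = \left(5 - \frac{29 n}{5}\right) \cdot (5)^n.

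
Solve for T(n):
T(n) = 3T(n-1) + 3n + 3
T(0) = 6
First-order linear with linear forcing.
Homogeneous solution: T_h(n) = A·(3)^n.
Try particular T_p(n) = pn + q. Substituting:
  pn + q = 3(p(n-1) + q) + 3n + 3.
Matching the n-coefficient: p = 3p + 3 ⇒ p = - \frac{3}{2}.
Matching constants: q = -3p + 3q + 3 ⇒ q = - \frac{15}{4}.
General: T(n) = A·(3)^n - \frac{3 n}{2} - \frac{15}{4}.
Apply T(0) = 6: A - \frac{15}{4} = 6 ⇒ A = \frac{39}{4}.
So T(n) = \frac{39 \cdot 3^{n}}{4} - \frac{3 n}{2} - \frac{15}{4}.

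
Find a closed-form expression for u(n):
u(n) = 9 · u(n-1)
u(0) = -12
Pure geometric recurrence with ratio 9.
By induction u(n) = u(0) · (9)^n = - 12 \cdot 9^{n}.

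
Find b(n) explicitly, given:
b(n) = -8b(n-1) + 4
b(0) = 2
First-order linear non-homogeneous.
Homogeneous solution: b_h(n) = A·(-8)^n.
Try constant particular solution b_p = K: K = -8K + 4 ⇒ K = \frac{4}{9}.
General: b(n) = A·(-8)^n + \frac{4}{9}.
Apply b(0) = 2: A + \frac{4}{9} = 2 ⇒ A = \frac{14}{9}.
So b(n) = \frac{14 \left(-8\right)^{n}}{9} + \frac{4}{9}.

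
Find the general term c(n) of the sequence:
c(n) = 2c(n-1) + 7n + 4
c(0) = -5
First-order linear with linear forcing.
Homogeneous solution: c_h(n) = A·(2)^n.
Try particular c_p(n) = pn + q. Substituting:
  pn + q = 2(p(n-1) + q) + 7n + 4.
Matching the n-coefficient: p = 2p + 7 ⇒ p = -7.
Matching constants: q = -2p + 2q + 4 ⇒ q = -18.
General: c(n) = A·(2)^n - 7 n - 18.
Apply c(0) = -5: A - 18 = -5 ⇒ A = 13.
So c(n) = 13 \cdot 2^{n} - 7 n - 18.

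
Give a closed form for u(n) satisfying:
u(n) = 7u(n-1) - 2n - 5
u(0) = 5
First-order linear with linear forcing.
Homogeneous solution: u_h(n) = A·(7)^n.
Try particular u_p(n) = pn + q. Substituting:
  pn + q = 7(p(n-1) + q) - 2n - 5.
Matching the n-coefficient: p = 7p - 2 ⇒ p = \frac{1}{3}.
Matching constants: q = -7p + 7q - 5 ⇒ q = \frac{11}{9}.
General: u(n) = A·(7)^n + \frac{n}{3} + \frac{11}{9}.
Apply u(0) = 5: A + \frac{11}{9} = 5 ⇒ A = \frac{34}{9}.
So u(n) = \frac{34 \cdot 7^{n}}{9} + \frac{n}{3} + \frac{11}{9}.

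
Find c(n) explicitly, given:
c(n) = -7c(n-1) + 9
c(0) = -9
First-order linear non-homogeneous.
Homogeneous solution: c_h(n) = A·(-7)^n.
Try constant particular solution c_p = K: K = -7K + 9 ⇒ K = \frac{9}{8}.
General: c(n) = A·(-7)^n + \frac{9}{8}.
Apply c(0) = -9: A + \frac{9}{8} = -9 ⇒ A = - \frac{81}{8}.
So c(n) = \frac{9}{8} - \frac{81 \left(-7\right)^{n}}{8}.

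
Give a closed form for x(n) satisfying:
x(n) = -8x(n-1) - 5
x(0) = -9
First-order linear non-homogeneous.
Homogeneous solution: x_h(n) = A·(-8)^n.
Try constant particular solution x_p = K: K = -8K - 5 ⇒ K = - \frac{5}{9}.
General: x(n) = A·(-8)^n - \frac{5}{9}.
Apply x(0) = -9: A - \frac{5}{9} = -9 ⇒ A = - \frac{76}{9}.
So x(n) = - \frac{76 \left(-8\right)^{n}}{9} - \frac{5}{9}.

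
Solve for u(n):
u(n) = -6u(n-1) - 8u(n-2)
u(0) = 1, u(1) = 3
Characteristic equation: x² + 6x + 8 = 0, which factors as (x - (-4))(x - (-2)) = 0.
Roots r₁ = -4, r₂ = -2 (distinct).
General solution: u(n) = A·(-4)^n + B·(-2)^n.
From u(0) = 1: A + B = 1.
From u(1) = 3: -4A - 2B = 3.
Solving: A = - \frac{5}{2}, B = \frac{7}{2}.
So u(n) = \frac{7 \left(-2\right)^{n}}{2} - \frac{5 \left(-4\right)^{n}}{2}.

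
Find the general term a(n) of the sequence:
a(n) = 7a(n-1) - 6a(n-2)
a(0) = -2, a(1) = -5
Characteristic equation: x² - 7x + 6 = 0, which factors as (x - (6))(x - (1)) = 0.
Roots r₁ = 6, r₂ = 1 (distinct).
General solution: a(n) = A·(6)^n + B·(1)^n.
From a(0) = -2: A + B = -2.
From a(1) = -5: 6A + B = -5.
Solving: A = - \frac{3}{5}, B = - \frac{7}{5}.
So a(n) = - \frac{3 \cdot 6^{n}}{5} - \frac{7}{5}.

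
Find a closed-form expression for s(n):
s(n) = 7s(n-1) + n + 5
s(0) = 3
First-order linear with linear forcing.
Homogeneous solution: s_h(n) = A·(7)^n.
Try particular s_p(n) = pn + q. Substituting:
  pn + q = 7(p(n-1) + q) + n + 5.
Matching the n-coefficient: p = 7p + 1 ⇒ p = - \frac{1}{6}.
Matching constants: q = -7p + 7q + 5 ⇒ q = - \frac{37}{36}.
General: s(n) = A·(7)^n - \frac{n}{6} - \frac{37}{36}.
Apply s(0) = 3: A - \frac{37}{36} = 3 ⇒ A = \frac{145}{36}.
So s(n) = \frac{145 \cdot 7^{n}}{36} - \frac{n}{6} - \frac{37}{36}.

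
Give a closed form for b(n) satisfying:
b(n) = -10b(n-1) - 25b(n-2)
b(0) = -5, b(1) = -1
Characteristic equation: x² + 10x + 25 = 0, which is (x - (-5))².
Repeated root r = -5.
General solution: b(n) = (A + Bn)·(-5)^n.
From b(0) = -5: A = -5.
From b(1) = -1: (A + B)·(-5) = -1 ⇒ B = \frac{26}{5}.
So b(n) = \left(\frac{26 n}{5} - 5\right) \cdot (-5)^n.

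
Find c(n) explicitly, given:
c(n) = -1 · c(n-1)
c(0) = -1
Pure geometric recurrence with ratio -1.
By induction c(n) = c(0) · (-1)^n = - \left(-1\right)^{n}.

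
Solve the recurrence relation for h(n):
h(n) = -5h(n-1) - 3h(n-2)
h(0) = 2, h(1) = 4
Characteristic equation: x² + 5x + 3 = 0.
Discriminant Δ = (-5)² + 4·(-3) = 13.
Roots r₁,₂ = (-5 ± √13)/2, so r₁ = - \frac{5}{2} + \frac{\sqrt{13}}{2}, r₂ = - \frac{5}{2} - \frac{\sqrt{13}}{2}.
General solution: h(n) = A·r₁^n + B·r₂^n.
From the initial conditions, A + B = 2 and r₁A + r₂B = 4.
Since r₁ - r₂ = √13: A = (4 - (2)r₂)/√13 = 1 + \frac{9 \sqrt{13}}{13}, and B = 2 - A = 1 - \frac{9 \sqrt{13}}{13}.
So h(n) = \left(1 + \frac{9 \sqrt{13}}{13}\right)\left(- \frac{5}{2} + \frac{\sqrt{13}}{2}\right)^n + \left(1 - \frac{9 \sqrt{13}}{13}\right)\left(- \frac{5}{2} - \frac{\sqrt{13}}{2}\right)^n.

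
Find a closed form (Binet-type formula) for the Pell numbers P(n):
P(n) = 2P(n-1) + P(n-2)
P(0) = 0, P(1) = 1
This is the Pell sequence.
Characteristic equation: x² - 2x - 1 = 0; roots r₁ = 1 + \sqrt{2}, r₂ = 1 - \sqrt{2}.
General: P(n) = A·r₁^n + B·r₂^n. Solving with P(0)=0, P(1)=1 gives A = \frac{\sqrt{2}}{4}, B = - \frac{\sqrt{2}}{4}.
So P(n) = \frac{\sqrt{2} \left(- \left(1 - \sqrt{2}\right)^{n} + \left(1 + \sqrt{2}\right)^{n}\right)}{4}.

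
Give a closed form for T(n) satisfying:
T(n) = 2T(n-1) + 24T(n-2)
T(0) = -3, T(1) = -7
Characteristic equation: x² - 2x - 24 = 0, which factors as (x - (-4))(x - (6)) = 0.
Roots r₁ = -4, r₂ = 6 (distinct).
General solution: T(n) = A·(-4)^n + B·(6)^n.
From T(0) = -3: A + B = -3.
From T(1) = -7: -4A + 6B = -7.
Solving: A = - \frac{11}{10}, B = - \frac{19}{10}.
So T(n) = - \frac{11 \left(-4\right)^{n}}{10} - \frac{19 \cdot 6^{n}}{10}.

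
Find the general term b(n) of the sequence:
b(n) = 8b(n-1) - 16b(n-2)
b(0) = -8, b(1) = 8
Characteristic equation: x² - 8x + 16 = 0, which is (x - (4))².
Repeated root r = 4.
General solution: b(n) = (A + Bn)·(4)^n.
From b(0) = -8: A = -8.
From b(1) = 8: (A + B)·(4) = 8 ⇒ B = 10.
So b(n) = \left(10 n - 8\right) \cdot (4)^n.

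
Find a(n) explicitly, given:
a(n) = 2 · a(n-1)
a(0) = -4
Pure geometric recurrence with ratio 2.
By induction a(n) = a(0) · (2)^n = - 4 \cdot 2^{n}.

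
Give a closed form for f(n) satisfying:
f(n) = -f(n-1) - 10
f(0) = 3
First-order linear non-homogeneous.
Homogeneous solution: f_h(n) = A·(-1)^n.
Try constant particular solution f_p = K: K = -K - 10 ⇒ K = -5.
General: f(n) = A·(-1)^n - 5.
Apply f(0) = 3: A - 5 = 3 ⇒ A = 8.
So f(n) = 8 \left(-1\right)^{n} - 5.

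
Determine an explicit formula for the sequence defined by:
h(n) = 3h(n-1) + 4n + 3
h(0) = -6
First-order linear with linear forcing.
Homogeneous solution: h_h(n) = A·(3)^n.
Try particular h_p(n) = pn + q. Substituting:
  pn + q = 3(p(n-1) + q) + 4n + 3.
Matching the n-coefficient: p = 3p + 4 ⇒ p = -2.
Matching constants: q = -3p + 3q + 3 ⇒ q = - \frac{9}{2}.
General: h(n) = A·(3)^n - 2 n - \frac{9}{2}.
Apply h(0) = -6: A - \frac{9}{2} = -6 ⇒ A = - \frac{3}{2}.
So h(n) = - \frac{3 \cdot 3^{n}}{2} - 2 n - \frac{9}{2}.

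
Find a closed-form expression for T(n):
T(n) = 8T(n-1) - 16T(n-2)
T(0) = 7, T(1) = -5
Characteristic equation: x² - 8x + 16 = 0, which is (x - (4))².
Repeated root r = 4.
General solution: T(n) = (A + Bn)·(4)^n.
From T(0) = 7: A = 7.
From T(1) = -5: (A + B)·(4) = -5 ⇒ B = - \frac{33}{4}.
So T(n) = \left(7 - \frac{33 n}{4}\right) \cdot (4)^n.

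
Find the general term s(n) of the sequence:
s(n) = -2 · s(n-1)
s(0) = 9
Pure geometric recurrence with ratio -2.
By induction s(n) = s(0) · (-2)^n = 9 \left(-2\right)^{n}.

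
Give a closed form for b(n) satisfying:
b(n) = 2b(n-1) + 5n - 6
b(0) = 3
First-order linear with linear forcing.
Homogeneous solution: b_h(n) = A·(2)^n.
Try particular b_p(n) = pn + q. Substituting:
  pn + q = 2(p(n-1) + q) + 5n - 6.
Matching the n-coefficient: p = 2p + 5 ⇒ p = -5.
Matching constants: q = -2p + 2q - 6 ⇒ q = -4.
General: b(n) = A·(2)^n - 5 n - 4.
Apply b(0) = 3: A - 4 = 3 ⇒ A = 7.
So b(n) = 7 \cdot 2^{n} - 5 n - 4.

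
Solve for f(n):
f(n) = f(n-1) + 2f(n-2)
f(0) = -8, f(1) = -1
Characteristic equation: x² - x - 2 = 0, which factors as (x - (2))(x - (-1)) = 0.
Roots r₁ = 2, r₂ = -1 (distinct).
General solution: f(n) = A·(2)^n + B·(-1)^n.
From f(0) = -8: A + B = -8.
From f(1) = -1: 2A - B = -1.
Solving: A = -3, B = -5.
So f(n) = - 5 \left(-1\right)^{n} - 3 \cdot 2^{n}.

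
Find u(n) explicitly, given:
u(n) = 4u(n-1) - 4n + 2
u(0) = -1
First-order linear with linear forcing.
Homogeneous solution: u_h(n) = A·(4)^n.
Try particular u_p(n) = pn + q. Substituting:
  pn + q = 4(p(n-1) + q) - 4n + 2.
Matching the n-coefficient: p = 4p - 4 ⇒ p = \frac{4}{3}.
Matching constants: q = -4p + 4q + 2 ⇒ q = \frac{10}{9}.
General: u(n) = A·(4)^n + \frac{4 n}{3} + \frac{10}{9}.
Apply u(0) = -1: A + \frac{10}{9} = -1 ⇒ A = - \frac{19}{9}.
So u(n) = - \frac{19 \cdot 4^{n}}{9} + \frac{4 n}{3} + \frac{10}{9}.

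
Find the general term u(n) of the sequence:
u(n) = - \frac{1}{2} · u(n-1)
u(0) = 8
Pure geometric recurrence with ratio - \frac{1}{2}.
By induction u(n) = u(0) · (- \frac{1}{2})^n = 8 \left(- \frac{1}{2}\right)^{n}.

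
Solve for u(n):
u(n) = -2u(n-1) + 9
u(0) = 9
First-order linear non-homogeneous.
Homogeneous solution: u_h(n) = A·(-2)^n.
Try constant particular solution u_p = K: K = -2K + 9 ⇒ K = 3.
General: u(n) = A·(-2)^n + 3.
Apply u(0) = 9: A + 3 = 9 ⇒ A = 6.
So u(n) = 6 \left(-2\right)^{n} + 3.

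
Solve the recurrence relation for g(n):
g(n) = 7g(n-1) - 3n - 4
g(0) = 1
First-order linear with linear forcing.
Homogeneous solution: g_h(n) = A·(7)^n.
Try particular g_p(n) = pn + q. Substituting:
  pn + q = 7(p(n-1) + q) - 3n - 4.
Matching the n-coefficient: p = 7p - 3 ⇒ p = \frac{1}{2}.
Matching constants: q = -7p + 7q - 4 ⇒ q = \frac{5}{4}.
General: g(n) = A·(7)^n + \frac{n}{2} + \frac{5}{4}.
Apply g(0) = 1: A + \frac{5}{4} = 1 ⇒ A = - \frac{1}{4}.
So g(n) = - \frac{7^{n}}{4} + \frac{n}{2} + \frac{5}{4}.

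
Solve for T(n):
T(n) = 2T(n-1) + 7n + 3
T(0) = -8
First-order linear with linear forcing.
Homogeneous solution: T_h(n) = A·(2)^n.
Try particular T_p(n) = pn + q. Substituting:
  pn + q = 2(p(n-1) + q) + 7n + 3.
Matching the n-coefficient: p = 2p + 7 ⇒ p = -7.
Matching constants: q = -2p + 2q + 3 ⇒ q = -17.
General: T(n) = A·(2)^n - 7 n - 17.
Apply T(0) = -8: A - 17 = -8 ⇒ A = 9.
So T(n) = 9 \cdot 2^{n} - 7 n - 17.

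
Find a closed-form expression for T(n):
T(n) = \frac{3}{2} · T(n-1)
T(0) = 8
Pure geometric recurrence with ratio \frac{3}{2}.
By induction T(n) = T(0) · (\frac{3}{2})^n = 8 \left(\frac{3}{2}\right)^{n}.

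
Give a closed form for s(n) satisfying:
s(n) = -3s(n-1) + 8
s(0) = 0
First-order linear non-homogeneous.
Homogeneous solution: s_h(n) = A·(-3)^n.
Try constant particular solution s_p = K: K = -3K + 8 ⇒ K = 2.
General: s(n) = A·(-3)^n + 2.
Apply s(0) = 0: A + 2 = 0 ⇒ A = -2.
So s(n) = 2 - 2 \left(-3\right)^{n}.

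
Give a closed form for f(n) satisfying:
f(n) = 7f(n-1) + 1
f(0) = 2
First-order linear non-homogeneous.
Homogeneous solution: f_h(n) = A·(7)^n.
Try constant particular solution f_p = K: K = 7K + 1 ⇒ K = - \frac{1}{6}.
General: f(n) = A·(7)^n - \frac{1}{6}.
Apply f(0) = 2: A - \frac{1}{6} = 2 ⇒ A = \frac{13}{6}.
So f(n) = \frac{13 \cdot 7^{n}}{6} - \frac{1}{6}.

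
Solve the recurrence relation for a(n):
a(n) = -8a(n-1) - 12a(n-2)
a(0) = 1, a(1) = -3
Characteristic equation: x² + 8x + 12 = 0, which factors as (x - (-6))(x - (-2)) = 0.
Roots r₁ = -6, r₂ = -2 (distinct).
General solution: a(n) = A·(-6)^n + B·(-2)^n.
From a(0) = 1: A + B = 1.
From a(1) = -3: -6A - 2B = -3.
Solving: A = \frac{1}{4}, B = \frac{3}{4}.
So a(n) = \frac{3 \left(-2\right)^{n}}{4} + \frac{\left(-6\right)^{n}}{4}.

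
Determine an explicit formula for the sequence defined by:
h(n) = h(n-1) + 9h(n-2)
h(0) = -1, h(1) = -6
Characteristic equation: x² - x - 9 = 0.
Discriminant Δ = (1)² + 4·(9) = 37.
Roots r₁,₂ = (1 ± √37)/2, so r₁ = \frac{1}{2} + \frac{\sqrt{37}}{2}, r₂ = \frac{1}{2} - \frac{\sqrt{37}}{2}.
General solution: h(n) = A·r₁^n + B·r₂^n.
From the initial conditions, A + B = -1 and r₁A + r₂B = -6.
Since r₁ - r₂ = √37: A = (-6 - (-1)r₂)/√37 = - \frac{11 \sqrt{37}}{74} - \frac{1}{2}, and B = -1 - A = - \frac{1}{2} + \frac{11 \sqrt{37}}{74}.
So h(n) = \left(- \frac{11 \sqrt{37}}{74} - \frac{1}{2}\right)\left(\frac{1}{2} + \frac{\sqrt{37}}{2}\right)^n + \left(- \frac{1}{2} + \frac{11 \sqrt{37}}{74}\right)\left(\frac{1}{2} - \frac{\sqrt{37}}{2}\right)^n.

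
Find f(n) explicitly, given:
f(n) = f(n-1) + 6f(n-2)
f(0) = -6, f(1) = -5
Characteristic equation: x² - x - 6 = 0, which factors as (x - (-2))(x - (3)) = 0.
Roots r₁ = -2, r₂ = 3 (distinct).
General solution: f(n) = A·(-2)^n + B·(3)^n.
From f(0) = -6: A + B = -6.
From f(1) = -5: -2A + 3B = -5.
Solving: A = - \frac{13}{5}, B = - \frac{17}{5}.
So f(n) = - \frac{13 \left(-2\right)^{n}}{5} - \frac{17 \cdot 3^{n}}{5}.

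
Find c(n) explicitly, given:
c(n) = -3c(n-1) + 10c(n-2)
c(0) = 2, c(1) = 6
Characteristic equation: x² + 3x - 10 = 0, which factors as (x - (-5))(x - (2)) = 0.
Roots r₁ = -5, r₂ = 2 (distinct).
General solution: c(n) = A·(-5)^n + B·(2)^n.
From c(0) = 2: A + B = 2.
From c(1) = 6: -5A + 2B = 6.
Solving: A = - \frac{2}{7}, B = \frac{16}{7}.
So c(n) = - \frac{2 \left(-5\right)^{n}}{7} + \frac{16 \cdot 2^{n}}{7}.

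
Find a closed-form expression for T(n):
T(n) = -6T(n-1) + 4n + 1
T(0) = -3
First-order linear with linear forcing.
Homogeneous solution: T_h(n) = A·(-6)^n.
Try particular T_p(n) = pn + q. Substituting:
  pn + q = -6(p(n-1) + q) + 4n + 1.
Matching the n-coefficient: p = -6p + 4 ⇒ p = \frac{4}{7}.
Matching constants: q = 6p - 6q + 1 ⇒ q = \frac{31}{49}.
General: T(n) = A·(-6)^n + \frac{4 n}{7} + \frac{31}{49}.
Apply T(0) = -3: A + \frac{31}{49} = -3 ⇒ A = - \frac{178}{49}.
So T(n) = - \frac{178 \left(-6\right)^{n}}{49} + \frac{4 n}{7} + \frac{31}{49}.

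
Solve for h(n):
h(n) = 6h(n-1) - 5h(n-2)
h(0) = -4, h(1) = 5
Characteristic equation: x² - 6x + 5 = 0, which factors as (x - (5))(x - (1)) = 0.
Roots r₁ = 5, r₂ = 1 (distinct).
General solution: h(n) = A·(5)^n + B·(1)^n.
From h(0) = -4: A + B = -4.
From h(1) = 5: 5A + B = 5.
Solving: A = \frac{9}{4}, B = - \frac{25}{4}.
So h(n) = \frac{9 \cdot 5^{n}}{4} - \frac{25}{4}.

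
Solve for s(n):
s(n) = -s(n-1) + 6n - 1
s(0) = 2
First-order linear with linear forcing.
Homogeneous solution: s_h(n) = A·(-1)^n.
Try particular s_p(n) = pn + q. Substituting:
  pn + q = -(p(n-1) + q) + 6n - 1.
Matching the n-coefficient: p = -p + 6 ⇒ p = 3.
Matching constants: q = p - q - 1 ⇒ q = 1.
General: s(n) = A·(-1)^n + 3 n + 1.
Apply s(0) = 2: A + 1 = 2 ⇒ A = 1.
So s(n) = \left(-1\right)^{n} + 3 n + 1.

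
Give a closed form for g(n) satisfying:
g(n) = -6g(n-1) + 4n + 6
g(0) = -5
First-order linear with linear forcing.
Homogeneous solution: g_h(n) = A·(-6)^n.
Try particular g_p(n) = pn + q. Substituting:
  pn + q = -6(p(n-1) + q) + 4n + 6.
Matching the n-coefficient: p = -6p + 4 ⇒ p = \frac{4}{7}.
Matching constants: q = 6p - 6q + 6 ⇒ q = \frac{66}{49}.
General: g(n) = A·(-6)^n + \frac{4 n}{7} + \frac{66}{49}.
Apply g(0) = -5: A + \frac{66}{49} = -5 ⇒ A = - \frac{311}{49}.
So g(n) = - \frac{311 \left(-6\right)^{n}}{49} + \frac{4 n}{7} + \frac{66}{49}.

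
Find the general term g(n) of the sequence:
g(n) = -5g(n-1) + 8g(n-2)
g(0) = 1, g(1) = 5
Characteristic equation: x² + 5x - 8 = 0.
Discriminant Δ = (-5)² + 4·(8) = 57.
Roots r₁,₂ = (-5 ± √57)/2, so r₁ = - \frac{5}{2} + \frac{\sqrt{57}}{2}, r₂ = - \frac{\sqrt{57}}{2} - \frac{5}{2}.
General solution: g(n) = A·r₁^n + B·r₂^n.
From the initial conditions, A + B = 1 and r₁A + r₂B = 5.
Since r₁ - r₂ = √57: A = (5 - (1)r₂)/√57 = \frac{1}{2} + \frac{5 \sqrt{57}}{38}, and B = 1 - A = \frac{1}{2} - \frac{5 \sqrt{57}}{38}.
So g(n) = \left(\frac{1}{2} + \frac{5 \sqrt{57}}{38}\right)\left(- \frac{5}{2} + \frac{\sqrt{57}}{2}\right)^n + \left(\frac{1}{2} - \frac{5 \sqrt{57}}{38}\right)\left(- \frac{\sqrt{57}}{2} - \frac{5}{2}\right)^n.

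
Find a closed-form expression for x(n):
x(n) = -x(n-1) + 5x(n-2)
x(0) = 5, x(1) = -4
Characteristic equation: x² + x - 5 = 0.
Discriminant Δ = (-1)² + 4·(5) = 21.
Roots r₁,₂ = (-1 ± √21)/2, so r₁ = - \frac{1}{2} + \frac{\sqrt{21}}{2}, r₂ = - \frac{\sqrt{21}}{2} - \frac{1}{2}.
General solution: x(n) = A·r₁^n + B·r₂^n.
From the initial conditions, A + B = 5 and r₁A + r₂B = -4.
Since r₁ - r₂ = √21: A = (-4 - (5)r₂)/√21 = \frac{5}{2} - \frac{\sqrt{21}}{14}, and B = 5 - A = \frac{\sqrt{21}}{14} + \frac{5}{2}.
So x(n) = \left(\frac{5}{2} - \frac{\sqrt{21}}{14}\right)\left(- \frac{1}{2} + \frac{\sqrt{21}}{2}\right)^n + \left(\frac{\sqrt{21}}{14} + \frac{5}{2}\right)\left(- \frac{\sqrt{21}}{2} - \frac{1}{2}\right)^n.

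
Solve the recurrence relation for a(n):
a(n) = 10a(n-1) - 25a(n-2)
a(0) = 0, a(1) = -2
Characteristic equation: x² - 10x + 25 = 0, which is (x - (5))².
Repeated root r = 5.
General solution: a(n) = (A + Bn)·(5)^n.
From a(0) = 0: A = 0.
From a(1) = -2: (A + B)·(5) = -2 ⇒ B = - \frac{2}{5}.
So a(n) = \left(- \frac{2 n}{5}\right) \cdot (5)^n.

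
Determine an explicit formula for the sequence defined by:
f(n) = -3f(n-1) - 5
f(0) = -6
First-order linear non-homogeneous.
Homogeneous solution: f_h(n) = A·(-3)^n.
Try constant particular solution f_p = K: K = -3K - 5 ⇒ K = - \frac{5}{4}.
General: f(n) = A·(-3)^n - \frac{5}{4}.
Apply f(0) = -6: A - \frac{5}{4} = -6 ⇒ A = - \frac{19}{4}.
So f(n) = - \frac{19 \left(-3\right)^{n}}{4} - \frac{5}{4}.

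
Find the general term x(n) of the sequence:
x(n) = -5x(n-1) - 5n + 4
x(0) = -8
First-order linear with linear forcing.
Homogeneous solution: x_h(n) = A·(-5)^n.
Try particular x_p(n) = pn + q. Substituting:
  pn + q = -5(p(n-1) + q) - 5n + 4.
Matching the n-coefficient: p = -5p - 5 ⇒ p = - \frac{5}{6}.
Matching constants: q = 5p - 5q + 4 ⇒ q = - \frac{1}{36}.
General: x(n) = A·(-5)^n - \frac{5 n}{6} - \frac{1}{36}.
Apply x(0) = -8: A - \frac{1}{36} = -8 ⇒ A = - \frac{287}{36}.
So x(n) = - \frac{287 \left(-5\right)^{n}}{36} - \frac{5 n}{6} - \frac{1}{36}.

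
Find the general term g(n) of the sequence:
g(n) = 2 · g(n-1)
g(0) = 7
Pure geometric recurrence with ratio 2.
By induction g(n) = g(0) · (2)^n = 7 \cdot 2^{n}.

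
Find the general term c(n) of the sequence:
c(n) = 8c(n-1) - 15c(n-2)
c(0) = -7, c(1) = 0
Characteristic equation: x² - 8x + 15 = 0, which factors as (x - (3))(x - (5)) = 0.
Roots r₁ = 3, r₂ = 5 (distinct).
General solution: c(n) = A·(3)^n + B·(5)^n.
From c(0) = -7: A + B = -7.
From c(1) = 0: 3A + 5B = 0.
Solving: A = - \frac{35}{2}, B = \frac{21}{2}.
So c(n) = - \frac{35 \cdot 3^{n}}{2} + \frac{21 \cdot 5^{n}}{2}.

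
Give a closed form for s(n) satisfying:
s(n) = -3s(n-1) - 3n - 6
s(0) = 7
First-order linear with linear forcing.
Homogeneous solution: s_h(n) = A·(-3)^n.
Try particular s_p(n) = pn + q. Substituting:
  pn + q = -3(p(n-1) + q) - 3n - 6.
Matching the n-coefficient: p = -3p - 3 ⇒ p = - \frac{3}{4}.
Matching constants: q = 3p - 3q - 6 ⇒ q = - \frac{33}{16}.
General: s(n) = A·(-3)^n - \frac{3 n}{4} - \frac{33}{16}.
Apply s(0) = 7: A - \frac{33}{16} = 7 ⇒ A = \frac{145}{16}.
So s(n) = \frac{145 \left(-3\right)^{n}}{16} - \frac{3 n}{4} - \frac{33}{16}.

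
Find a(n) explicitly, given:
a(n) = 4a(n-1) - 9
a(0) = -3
First-order linear non-homogeneous.
Homogeneous solution: a_h(n) = A·(4)^n.
Try constant particular solution a_p = K: K = 4K - 9 ⇒ K = 3.
General: a(n) = A·(4)^n + 3.
Apply a(0) = -3: A + 3 = -3 ⇒ A = -6.
So a(n) = 3 - 6 \cdot 4^{n}.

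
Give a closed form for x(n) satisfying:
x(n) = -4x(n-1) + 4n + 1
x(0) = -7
First-order linear with linear forcing.
Homogeneous solution: x_h(n) = A·(-4)^n.
Try particular x_p(n) = pn + q. Substituting:
  pn + q = -4(p(n-1) + q) + 4n + 1.
Matching the n-coefficient: p = -4p + 4 ⇒ p = \frac{4}{5}.
Matching constants: q = 4p - 4q + 1 ⇒ q = \frac{21}{25}.
General: x(n) = A·(-4)^n + \frac{4 n}{5} + \frac{21}{25}.
Apply x(0) = -7: A + \frac{21}{25} = -7 ⇒ A = - \frac{196}{25}.
So x(n) = - \frac{196 \left(-4\right)^{n}}{25} + \frac{4 n}{5} + \frac{21}{25}.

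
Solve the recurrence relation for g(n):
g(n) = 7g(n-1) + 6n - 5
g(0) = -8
First-order linear with linear forcing.
Homogeneous solution: g_h(n) = A·(7)^n.
Try particular g_p(n) = pn + q. Substituting:
  pn + q = 7(p(n-1) + q) + 6n - 5.
Matching the n-coefficient: p = 7p + 6 ⇒ p = -1.
Matching constants: q = -7p + 7q - 5 ⇒ q = - \frac{1}{3}.
General: g(n) = A·(7)^n - n - \frac{1}{3}.
Apply g(0) = -8: A - \frac{1}{3} = -8 ⇒ A = - \frac{23}{3}.
So g(n) = - \frac{23 \cdot 7^{n}}{3} - n - \frac{1}{3}.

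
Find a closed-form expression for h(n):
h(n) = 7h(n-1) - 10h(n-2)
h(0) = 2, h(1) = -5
Characteristic equation: x² - 7x + 10 = 0, which factors as (x - (5))(x - (2)) = 0.
Roots r₁ = 5, r₂ = 2 (distinct).
General solution: h(n) = A·(5)^n + B·(2)^n.
From h(0) = 2: A + B = 2.
From h(1) = -5: 5A + 2B = -5.
Solving: A = -3, B = 5.
So h(n) = 5 \cdot 2^{n} - 3 \cdot 5^{n}.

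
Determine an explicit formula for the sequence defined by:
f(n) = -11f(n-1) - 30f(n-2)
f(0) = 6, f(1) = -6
Characteristic equation: x² + 11x + 30 = 0, which factors as (x - (-5))(x - (-6)) = 0.
Roots r₁ = -5, r₂ = -6 (distinct).
General solution: f(n) = A·(-5)^n + B·(-6)^n.
From f(0) = 6: A + B = 6.
From f(1) = -6: -5A - 6B = -6.
Solving: A = 30, B = -24.
So f(n) = 30 \left(-5\right)^{n} - 24 \left(-6\right)^{n}.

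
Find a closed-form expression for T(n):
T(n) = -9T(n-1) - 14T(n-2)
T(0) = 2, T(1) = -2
Characteristic equation: x² + 9x + 14 = 0, which factors as (x - (-7))(x - (-2)) = 0.
Roots r₁ = -7, r₂ = -2 (distinct).
General solution: T(n) = A·(-7)^n + B·(-2)^n.
From T(0) = 2: A + B = 2.
From T(1) = -2: -7A - 2B = -2.
Solving: A = - \frac{2}{5}, B = \frac{12}{5}.
So T(n) = \frac{12 \left(-2\right)^{n}}{5} - \frac{2 \left(-7\right)^{n}}{5}.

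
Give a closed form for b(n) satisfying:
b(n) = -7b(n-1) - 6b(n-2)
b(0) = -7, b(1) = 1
Characteristic equation: x² + 7x + 6 = 0, which factors as (x - (-6))(x - (-1)) = 0.
Roots r₁ = -6, r₂ = -1 (distinct).
General solution: b(n) = A·(-6)^n + B·(-1)^n.
From b(0) = -7: A + B = -7.
From b(1) = 1: -6A - B = 1.
Solving: A = \frac{6}{5}, B = - \frac{41}{5}.
So b(n) = - \frac{41 \left(-1\right)^{n}}{5} + \frac{6 \left(-6\right)^{n}}{5}.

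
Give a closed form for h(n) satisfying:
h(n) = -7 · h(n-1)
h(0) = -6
Pure geometric recurrence with ratio -7.
By induction h(n) = h(0) · (-7)^n = - 6 \left(-7\right)^{n}.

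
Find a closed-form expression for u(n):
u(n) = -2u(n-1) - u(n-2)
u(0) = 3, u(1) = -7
Characteristic equation: x² + 2x + 1 = 0, which is (x - (-1))².
Repeated root r = -1.
General solution: u(n) = (A + Bn)·(-1)^n.
From u(0) = 3: A = 3.
From u(1) = -7: (A + B)·(-1) = -7 ⇒ B = 4.
So u(n) = \left(4 n + 3\right) \cdot (-1)^n.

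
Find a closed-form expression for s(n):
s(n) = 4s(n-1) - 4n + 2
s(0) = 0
First-order linear with linear forcing.
Homogeneous solution: s_h(n) = A·(4)^n.
Try particular s_p(n) = pn + q. Substituting:
  pn + q = 4(p(n-1) + q) - 4n + 2.
Matching the n-coefficient: p = 4p - 4 ⇒ p = \frac{4}{3}.
Matching constants: q = -4p + 4q + 2 ⇒ q = \frac{10}{9}.
General: s(n) = A·(4)^n + \frac{4 n}{3} + \frac{10}{9}.
Apply s(0) = 0: A + \frac{10}{9} = 0 ⇒ A = - \frac{10}{9}.
So s(n) = - \frac{10 \cdot 4^{n}}{9} + \frac{4 n}{3} + \frac{10}{9}.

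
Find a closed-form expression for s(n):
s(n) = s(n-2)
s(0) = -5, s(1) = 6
Characteristic equation: x² - 1 = 0, which factors as (x - (1))(x - (-1)) = 0.
Roots r₁ = 1, r₂ = -1 (distinct).
General solution: s(n) = A·(1)^n + B·(-1)^n.
From s(0) = -5: A + B = -5.
From s(1) = 6: A - B = 6.
Solving: A = \frac{1}{2}, B = - \frac{11}{2}.
So s(n) = \frac{1}{2} - \frac{11 \left(-1\right)^{n}}{2}.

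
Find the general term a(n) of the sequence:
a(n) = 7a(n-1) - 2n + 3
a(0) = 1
First-order linear with linear forcing.
Homogeneous solution: a_h(n) = A·(7)^n.
Try particular a_p(n) = pn + q. Substituting:
  pn + q = 7(p(n-1) + q) - 2n + 3.
Matching the n-coefficient: p = 7p - 2 ⇒ p = \frac{1}{3}.
Matching constants: q = -7p + 7q + 3 ⇒ q = - \frac{1}{9}.
General: a(n) = A·(7)^n + \frac{n}{3} - \frac{1}{9}.
Apply a(0) = 1: A - \frac{1}{9} = 1 ⇒ A = \frac{10}{9}.
So a(n) = \frac{10 \cdot 7^{n}}{9} + \frac{n}{3} - \frac{1}{9}.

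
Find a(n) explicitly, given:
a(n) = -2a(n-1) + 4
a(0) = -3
First-order linear non-homogeneous.
Homogeneous solution: a_h(n) = A·(-2)^n.
Try constant particular solution a_p = K: K = -2K + 4 ⇒ K = \frac{4}{3}.
General: a(n) = A·(-2)^n + \frac{4}{3}.
Apply a(0) = -3: A + \frac{4}{3} = -3 ⇒ A = - \frac{13}{3}.
So a(n) = \frac{4}{3} - \frac{13 \left(-2\right)^{n}}{3}.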